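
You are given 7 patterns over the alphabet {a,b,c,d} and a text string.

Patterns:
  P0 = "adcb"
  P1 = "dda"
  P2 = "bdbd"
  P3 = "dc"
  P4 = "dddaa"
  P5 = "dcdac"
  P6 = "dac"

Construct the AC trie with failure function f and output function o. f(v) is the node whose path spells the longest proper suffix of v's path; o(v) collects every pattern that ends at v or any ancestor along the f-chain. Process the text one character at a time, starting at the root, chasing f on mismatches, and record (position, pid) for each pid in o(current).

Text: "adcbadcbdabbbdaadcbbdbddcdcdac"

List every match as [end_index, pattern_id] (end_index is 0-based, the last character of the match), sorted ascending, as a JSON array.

Construct AC machine:
Trie nodes:
  n0 'ε': a→1 b→8 d→5
  n1 'a': d→2
  n2 'ad': c→3
  n3 'adc': b→4
  n4 'adcb': ·  ←P0
  n5 'd': a→19 c→12 d→6
  n6 'dd': a→7 d→13
  n7 'dda': ·  ←P1
  n8 'b': d→9
  n9 'bd': b→10
  n10 'bdb': d→11
  n11 'bdbd': ·  ←P2
  n12 'dc': d→16  ←P3
  n13 'ddd': a→14
  n14 'ddda': a→15
  n15 'dddaa': ·  ←P4
  n16 'dcd': a→17
  n17 'dcda': c→18
  n18 'dcdac': ·  ←P5
  n19 'da': c→20
  n20 'dac': ·  ←P6

BFS fail/out derivation:
  fail(1) 'a': from fail(0)=0 chase 'a': 0 ⇒ 0;  out=∅∪out(0)=∅
  fail(5) 'd': from fail(0)=0 chase 'd': 0 ⇒ 0;  out=∅∪out(0)=∅
  fail(8) 'b': from fail(0)=0 chase 'b': 0 ⇒ 0;  out=∅∪out(0)=∅
  fail(2) 'ad': from fail(1)=0 chase 'd': 0 ⇒ 5;  out=∅∪out(5)=∅
  fail(6) 'dd': from fail(5)=0 chase 'd': 0 ⇒ 5;  out=∅∪out(5)=∅
  fail(9) 'bd': from fail(8)=0 chase 'd': 0 ⇒ 5;  out=∅∪out(5)=∅
  fail(12) 'dc': from fail(5)=0 chase 'c': 0 ⇒ 0;  out={3}∪out(0)={3}
  fail(19) 'da': from fail(5)=0 chase 'a': 0 ⇒ 1;  out=∅∪out(1)=∅
  fail(3) 'adc': from fail(2)=5 chase 'c': 5 ⇒ 12;  out=∅∪out(12)={3}
  fail(7) 'dda': from fail(6)=5 chase 'a': 5 ⇒ 19;  out={1}∪out(19)={1}
  fail(10) 'bdb': from fail(9)=5 chase 'b': 5→0 ⇒ 8;  out=∅∪out(8)=∅
  fail(13) 'ddd': from fail(6)=5 chase 'd': 5 ⇒ 6;  out=∅∪out(6)=∅
  fail(16) 'dcd': from fail(12)=0 chase 'd': 0 ⇒ 5;  out=∅∪out(5)=∅
  fail(20) 'dac': from fail(19)=1 chase 'c': 1→0 ⇒ 0;  out={6}∪out(0)={6}
  fail(4) 'adcb': from fail(3)=12 chase 'b': 12→0 ⇒ 8;  out={0}∪out(8)={0}
  fail(11) 'bdbd': from fail(10)=8 chase 'd': 8 ⇒ 9;  out={2}∪out(9)={2}
  fail(14) 'ddda': from fail(13)=6 chase 'a': 6 ⇒ 7;  out=∅∪out(7)={1}
  fail(17) 'dcda': from fail(16)=5 chase 'a': 5 ⇒ 19;  out=∅∪out(19)=∅
  fail(15) 'dddaa': from fail(14)=7 chase 'a': 7→19→1→0 ⇒ 1;  out={4}∪out(1)={4}
  fail(18) 'dcdac': from fail(17)=19 chase 'c': 19 ⇒ 20;  out={5}∪out(20)={5,6}

Text stream:
i=0 'a': node 0→1
i=1 'd': node 1→2
i=2 'c': node 2→3  ** P3@[1:2]
i=3 'b': node 3→4  ** P0@[0:3]
i=4 'a': node 4→1 (via fail)
i=5 'd': node 1→2
i=6 'c': node 2→3  ** P3@[5:6]
i=7 'b': node 3→4  ** P0@[4:7]
i=8 'd': node 4→9 (via fail)
i=9 'a': node 9→19 (via fail)
i=10 'b': node 19→8 (via fail)
i=11 'b': node 8→8 (via fail)
i=12 'b': node 8→8 (via fail)
i=13 'd': node 8→9
i=14 'a': node 9→19 (via fail)
i=15 'a': node 19→1 (via fail)
i=16 'd': node 1→2
i=17 'c': node 2→3  ** P3@[16:17]
i=18 'b': node 3→4  ** P0@[15:18]
i=19 'b': node 4→8 (via fail)
i=20 'd': node 8→9
i=21 'b': node 9→10
i=22 'd': node 10→11  ** P2@[19:22]
i=23 'd': node 11→6 (via fail)
i=24 'c': node 6→12 (via fail)  ** P3@[23:24]
i=25 'd': node 12→16
i=26 'c': node 16→12 (via fail)  ** P3@[25:26]
i=27 'd': node 12→16
i=28 'a': node 16→17
i=29 'c': node 17→18  ** P5@[25:29],P6@[27:29]

Result: [[2,3],[3,0],[6,3],[7,0],[17,3],[18,0],[22,2],[24,3],[26,3],[29,5],[29,6]]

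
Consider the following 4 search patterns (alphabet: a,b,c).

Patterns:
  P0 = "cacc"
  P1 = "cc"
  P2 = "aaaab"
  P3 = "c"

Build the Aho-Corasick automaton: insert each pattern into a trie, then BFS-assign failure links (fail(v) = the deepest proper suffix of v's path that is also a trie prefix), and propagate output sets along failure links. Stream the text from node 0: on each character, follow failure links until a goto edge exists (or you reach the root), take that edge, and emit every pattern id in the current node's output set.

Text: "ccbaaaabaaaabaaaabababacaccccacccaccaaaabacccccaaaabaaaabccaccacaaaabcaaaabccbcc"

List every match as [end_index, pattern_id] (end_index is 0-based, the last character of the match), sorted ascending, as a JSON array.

Build:
Trie nodes:
  n0 'ε': a→6 c→1
  n1 'c': a→2 c→5  ←P3
  n2 'ca': c→3
  n3 'cac': c→4
  n4 'cacc': ·  ←P0
  n5 'cc': ·  ←P1
  n6 'a': a→7
  n7 'aa': a→8
  n8 'aaa': a→9
  n9 'aaaa': b→10
  n10 'aaaab': ·  ←P2

BFS fail/out derivation:
  n1('c'): parent n0 fail=0; on 'c' 0 → fail=0;  out {3}∪∅={3}
  n6('a'): parent n0 fail=0; on 'a' 0 → fail=0;  out ∅∪∅=∅
  n2('ca'): parent n1 fail=0; on 'a' 0 → fail=6;  out ∅∪∅=∅
  n5('cc'): parent n1 fail=0; on 'c' 0 → fail=1;  out {1}∪{3}={1,3}
  n7('aa'): parent n6 fail=0; on 'a' 0 → fail=6;  out ∅∪∅=∅
  n3('cac'): parent n2 fail=6; on 'c' 6→0 → fail=1;  out ∅∪{3}={3}
  n8('aaa'): parent n7 fail=6; on 'a' 6 → fail=7;  out ∅∪∅=∅
  n4('cacc'): parent n3 fail=1; on 'c' 1 → fail=5;  out {0}∪{1,3}={0,1,3}
  n9('aaaa'): parent n8 fail=7; on 'a' 7 → fail=8;  out ∅∪∅=∅
  n10('aaaab'): parent n9 fail=8; on 'b' 8→7→6→0 → fail=0;  out {2}∪∅={2}

Text stream:
[0] read 'c'  n0⇒n1  emit P3@[0:0]
[1] read 'c'  n1⇒n5  emit P1@[0:1],P3@[1:1]
[2] read 'b'  n5⇒n0 (via fail)
[3] read 'a'  n0⇒n6
[4] read 'a'  n6⇒n7
[5] read 'a'  n7⇒n8
[6] read 'a'  n8⇒n9
[7] read 'b'  n9⇒n10  emit P2@[3:7]
[8] read 'a'  n10⇒n6 (via fail)
[9] read 'a'  n6⇒n7
[10] read 'a'  n7⇒n8
[11] read 'a'  n8⇒n9
[12] read 'b'  n9⇒n10  emit P2@[8:12]
[13] read 'a'  n10⇒n6 (via fail)
[14] read 'a'  n6⇒n7
[15] read 'a'  n7⇒n8
[16] read 'a'  n8⇒n9
[17] read 'b'  n9⇒n10  emit P2@[13:17]
[18] read 'a'  n10⇒n6 (via fail)
[19] read 'b'  n6⇒n0 (via fail)
[20] read 'a'  n0⇒n6
[21] read 'b'  n6⇒n0 (via fail)
[22] read 'a'  n0⇒n6
[23] read 'c'  n6⇒n1 (via fail)  emit P3@[23:23]
[24] read 'a'  n1⇒n2
[25] read 'c'  n2⇒n3  emit P3@[25:25]
[26] read 'c'  n3⇒n4  emit P0@[23:26],P1@[25:26],P3@[26:26]
[27] read 'c'  n4⇒n5 (via fail)  emit P1@[26:27],P3@[27:27]
[28] read 'c'  n5⇒n5 (via fail)  emit P1@[27:28],P3@[28:28]
[29] read 'a'  n5⇒n2 (via fail)
[30] read 'c'  n2⇒n3  emit P3@[30:30]
[31] read 'c'  n3⇒n4  emit P0@[28:31],P1@[30:31],P3@[31:31]
[32] read 'c'  n4⇒n5 (via fail)  emit P1@[31:32],P3@[32:32]
[33] read 'a'  n5⇒n2 (via fail)
[34] read 'c'  n2⇒n3  emit P3@[34:34]
[35] read 'c'  n3⇒n4  emit P0@[32:35],P1@[34:35],P3@[35:35]
[36] read 'a'  n4⇒n2 (via fail)
[37] read 'a'  n2⇒n7 (via fail)
[38] read 'a'  n7⇒n8
[39] read 'a'  n8⇒n9
[40] read 'b'  n9⇒n10  emit P2@[36:40]
[41] read 'a'  n10⇒n6 (via fail)
[42] read 'c'  n6⇒n1 (via fail)  emit P3@[42:42]
[43] read 'c'  n1⇒n5  emit P1@[42:43],P3@[43:43]
[44] read 'c'  n5⇒n5 (via fail)  emit P1@[43:44],P3@[44:44]
[45] read 'c'  n5⇒n5 (via fail)  emit P1@[44:45],P3@[45:45]
[46] read 'c'  n5⇒n5 (via fail)  emit P1@[45:46],P3@[46:46]
[47] read 'a'  n5⇒n2 (via fail)
[48] read 'a'  n2⇒n7 (via fail)
[49] read 'a'  n7⇒n8
[50] read 'a'  n8⇒n9
[51] read 'b'  n9⇒n10  emit P2@[47:51]
[52] read 'a'  n10⇒n6 (via fail)
[53] read 'a'  n6⇒n7
[54] read 'a'  n7⇒n8
[55] read 'a'  n8⇒n9
[56] read 'b'  n9⇒n10  emit P2@[52:56]
[57] read 'c'  n10⇒n1 (via fail)  emit P3@[57:57]
[58] read 'c'  n1⇒n5  emit P1@[57:58],P3@[58:58]
[59] read 'a'  n5⇒n2 (via fail)
[60] read 'c'  n2⇒n3  emit P3@[60:60]
[61] read 'c'  n3⇒n4  emit P0@[58:61],P1@[60:61],P3@[61:61]
[62] read 'a'  n4⇒n2 (via fail)
[63] read 'c'  n2⇒n3  emit P3@[63:63]
[64] read 'a'  n3⇒n2 (via fail)
[65] read 'a'  n2⇒n7 (via fail)
[66] read 'a'  n7⇒n8
[67] read 'a'  n8⇒n9
[68] read 'b'  n9⇒n10  emit P2@[64:68]
[69] read 'c'  n10⇒n1 (via fail)  emit P3@[69:69]
[70] read 'a'  n1⇒n2
[71] read 'a'  n2⇒n7 (via fail)
[72] read 'a'  n7⇒n8
[73] read 'a'  n8⇒n9
[74] read 'b'  n9⇒n10  emit P2@[70:74]
[75] read 'c'  n10⇒n1 (via fail)  emit P3@[75:75]
[76] read 'c'  n1⇒n5  emit P1@[75:76],P3@[76:76]
[77] read 'b'  n5⇒n0 (via fail)
[78] read 'c'  n0⇒n1  emit P3@[78:78]
[79] read 'c'  n1⇒n5  emit P1@[78:79],P3@[79:79]

Matches: [[0,3],[1,1],[1,3],[7,2],[12,2],[17,2],[23,3],[25,3],[26,0],[26,1],[26,3],[27,1],[27,3],[28,1],[28,3],[30,3],[31,0],[31,1],[31,3],[32,1],[32,3],[34,3],[35,0],[35,1],[35,3],[40,2],[42,3],[43,1],[43,3],[44,1],[44,3],[45,1],[45,3],[46,1],[46,3],[51,2],[56,2],[57,3],[58,1],[58,3],[60,3],[61,0],[61,1],[61,3],[63,3],[68,2],[69,3],[74,2],[75,3],[76,1],[76,3],[78,3],[79,1],[79,3]]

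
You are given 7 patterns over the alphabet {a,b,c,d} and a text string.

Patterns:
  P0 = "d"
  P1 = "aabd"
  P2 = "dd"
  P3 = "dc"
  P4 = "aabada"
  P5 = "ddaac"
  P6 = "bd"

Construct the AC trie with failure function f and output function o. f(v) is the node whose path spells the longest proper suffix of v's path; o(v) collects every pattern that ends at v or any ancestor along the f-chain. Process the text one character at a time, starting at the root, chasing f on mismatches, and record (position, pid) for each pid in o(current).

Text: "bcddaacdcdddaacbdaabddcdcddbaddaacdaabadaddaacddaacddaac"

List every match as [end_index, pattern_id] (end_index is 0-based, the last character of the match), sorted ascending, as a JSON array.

Construct AC machine:
Trie nodes:
  n0 'ε': a→2 b→14 d→1
  n1 'd': c→7 d→6  [P0 ends]
  n2 'a': a→3
  n3 'aa': b→4
  n4 'aab': a→8 d→5
  n5 'aabd': ·  [P1 ends]
  n6 'dd': a→11  [P2 ends]
  n7 'dc': ·  [P3 ends]
  n8 'aaba': d→9
  n9 'aabad': a→10
  n10 'aabada': ·  [P4 ends]
  n11 'dda': a→12
  n12 'ddaa': c→13
  n13 'ddaac': ·  [P5 ends]
  n14 'b': d→15
  n15 'bd': ·  [P6 ends]

BFS fail/out derivation:
  n1('d'): parent n0 fail=0; on 'd' 0 → fail=0;  out {0}∪∅={0}
  n2('a'): parent n0 fail=0; on 'a' 0 → fail=0;  out ∅∪∅=∅
  n14('b'): parent n0 fail=0; on 'b' 0 → fail=0;  out ∅∪∅=∅
  n3('aa'): parent n2 fail=0; on 'a' 0 → fail=2;  out ∅∪∅=∅
  n6('dd'): parent n1 fail=0; on 'd' 0 → fail=1;  out {2}∪{0}={0,2}
  n7('dc'): parent n1 fail=0; on 'c' 0 → fail=0;  out {3}∪∅={3}
  n15('bd'): parent n14 fail=0; on 'd' 0 → fail=1;  out {6}∪{0}={0,6}
  n4('aab'): parent n3 fail=2; on 'b' 2→0 → fail=14;  out ∅∪∅=∅
  n11('dda'): parent n6 fail=1; on 'a' 1→0 → fail=2;  out ∅∪∅=∅
  n5('aabd'): parent n4 fail=14; on 'd' 14 → fail=15;  out {1}∪{0,6}={0,1,6}
  n8('aaba'): parent n4 fail=14; on 'a' 14→0 → fail=2;  out ∅∪∅=∅
  n12('ddaa'): parent n11 fail=2; on 'a' 2 → fail=3;  out ∅∪∅=∅
  n9('aabad'): parent n8 fail=2; on 'd' 2→0 → fail=1;  out ∅∪{0}={0}
  n13('ddaac'): parent n12 fail=3; on 'c' 3→2→0 → fail=0;  out {5}∪∅={5}
  n10('aabada'): parent n9 fail=1; on 'a' 1→0 → fail=2;  out {4}∪∅={4}

Run:
pos 0 'b': at 14
pos 1 'c': at 0 (fail-walked)
pos 2 'd': at 1  emit P0@[2:2]
pos 3 'd': at 6  emit P0@[3:3],P2@[2:3]
pos 4 'a': at 11
pos 5 'a': at 12
pos 6 'c': at 13  emit P5@[2:6]
pos 7 'd': at 1 (fail-walked)  emit P0@[7:7]
pos 8 'c': at 7  emit P3@[7:8]
pos 9 'd': at 1 (fail-walked)  emit P0@[9:9]
pos 10 'd': at 6  emit P0@[10:10],P2@[9:10]
pos 11 'd': at 6 (fail-walked)  emit P0@[11:11],P2@[10:11]
pos 12 'a': at 11
pos 13 'a': at 12
pos 14 'c': at 13  emit P5@[10:14]
pos 15 'b': at 14 (fail-walked)
pos 16 'd': at 15  emit P0@[16:16],P6@[15:16]
pos 17 'a': at 2 (fail-walked)
pos 18 'a': at 3
pos 19 'b': at 4
pos 20 'd': at 5  emit P0@[20:20],P1@[17:20],P6@[19:20]
pos 21 'd': at 6 (fail-walked)  emit P0@[21:21],P2@[20:21]
pos 22 'c': at 7 (fail-walked)  emit P3@[21:22]
pos 23 'd': at 1 (fail-walked)  emit P0@[23:23]
pos 24 'c': at 7  emit P3@[23:24]
pos 25 'd': at 1 (fail-walked)  emit P0@[25:25]
pos 26 'd': at 6  emit P0@[26:26],P2@[25:26]
pos 27 'b': at 14 (fail-walked)
pos 28 'a': at 2 (fail-walked)
pos 29 'd': at 1 (fail-walked)  emit P0@[29:29]
pos 30 'd': at 6  emit P0@[30:30],P2@[29:30]
pos 31 'a': at 11
pos 32 'a': at 12
pos 33 'c': at 13  emit P5@[29:33]
pos 34 'd': at 1 (fail-walked)  emit P0@[34:34]
pos 35 'a': at 2 (fail-walked)
pos 36 'a': at 3
pos 37 'b': at 4
pos 38 'a': at 8
pos 39 'd': at 9  emit P0@[39:39]
pos 40 'a': at 10  emit P4@[35:40]
pos 41 'd': at 1 (fail-walked)  emit P0@[41:41]
pos 42 'd': at 6  emit P0@[42:42],P2@[41:42]
pos 43 'a': at 11
pos 44 'a': at 12
pos 45 'c': at 13  emit P5@[41:45]
pos 46 'd': at 1 (fail-walked)  emit P0@[46:46]
pos 47 'd': at 6  emit P0@[47:47],P2@[46:47]
pos 48 'a': at 11
pos 49 'a': at 12
pos 50 'c': at 13  emit P5@[46:50]
pos 51 'd': at 1 (fail-walked)  emit P0@[51:51]
pos 52 'd': at 6  emit P0@[52:52],P2@[51:52]
pos 53 'a': at 11
pos 54 'a': at 12
pos 55 'c': at 13  emit P5@[51:55]

All matches (sorted): [[2,0],[3,0],[3,2],[6,5],[7,0],[8,3],[9,0],[10,0],[10,2],[11,0],[11,2],[14,5],[16,0],[16,6],[20,0],[20,1],[20,6],[21,0],[21,2],[22,3],[23,0],[24,3],[25,0],[26,0],[26,2],[29,0],[30,0],[30,2],[33,5],[34,0],[39,0],[40,4],[41,0],[42,0],[42,2],[45,5],[46,0],[47,0],[47,2],[50,5],[51,0],[52,0],[52,2],[55,5]]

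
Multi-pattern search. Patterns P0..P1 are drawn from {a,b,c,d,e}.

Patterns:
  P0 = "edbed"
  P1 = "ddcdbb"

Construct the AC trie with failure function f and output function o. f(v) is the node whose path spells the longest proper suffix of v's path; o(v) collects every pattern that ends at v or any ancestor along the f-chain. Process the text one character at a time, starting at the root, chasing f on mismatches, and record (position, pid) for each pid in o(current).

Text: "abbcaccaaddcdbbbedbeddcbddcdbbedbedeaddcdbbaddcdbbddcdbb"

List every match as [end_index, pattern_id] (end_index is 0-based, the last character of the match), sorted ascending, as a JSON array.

Build automaton:
Trie nodes:
  0='ε' goto d→6 e→1
  1='e' goto d→2
  2='ed' goto b→3
  3='edb' goto e→4
  4='edbe' goto d→5
  5='edbed' goto ·  ←P0
  6='d' goto d→7
  7='dd' goto c→8
  8='ddc' goto d→9
  9='ddcd' goto b→10
  10='ddcdb' goto b→11
  11='ddcdbb' goto ·  ←P1

BFS fail/out derivation:
  n1('e'): parent n0 fail=0; on 'e' 0 → fail=0;  out ∅∪∅=∅
  n6('d'): parent n0 fail=0; on 'd' 0 → fail=0;  out ∅∪∅=∅
  n2('ed'): parent n1 fail=0; on 'd' 0 → fail=6;  out ∅∪∅=∅
  n7('dd'): parent n6 fail=0; on 'd' 0 → fail=6;  out ∅∪∅=∅
  n3('edb'): parent n2 fail=6; on 'b' 6→0 → fail=0;  out ∅∪∅=∅
  n8('ddc'): parent n7 fail=6; on 'c' 6→0 → fail=0;  out ∅∪∅=∅
  n4('edbe'): parent n3 fail=0; on 'e' 0 → fail=1;  out ∅∪∅=∅
  n9('ddcd'): parent n8 fail=0; on 'd' 0 → fail=6;  out ∅∪∅=∅
  n5('edbed'): parent n4 fail=1; on 'd' 1 → fail=2;  out {0}∪∅={0}
  n10('ddcdb'): parent n9 fail=6; on 'b' 6→0 → fail=0;  out ∅∪∅=∅
  n11('ddcdbb'): parent n10 fail=0; on 'b' 0 → fail=0;  out {1}∪∅={1}

Run:
[0] read 'a'  n0⇒n0
[1] read 'b'  n0⇒n0
[2] read 'b'  n0⇒n0
[3] read 'c'  n0⇒n0
[4] read 'a'  n0⇒n0
[5] read 'c'  n0⇒n0
[6] read 'c'  n0⇒n0
[7] read 'a'  n0⇒n0
[8] read 'a'  n0⇒n0
[9] read 'd'  n0⇒n6
[10] read 'd'  n6⇒n7
[11] read 'c'  n7⇒n8
[12] read 'd'  n8⇒n9
[13] read 'b'  n9⇒n10
[14] read 'b'  n10⇒n11  emit P1@[9:14]
[15] read 'b'  n11⇒n0 (fail-walked)
[16] read 'e'  n0⇒n1
[17] read 'd'  n1⇒n2
[18] read 'b'  n2⇒n3
[19] read 'e'  n3⇒n4
[20] read 'd'  n4⇒n5  emit P0@[16:20]
[21] read 'd'  n5⇒n7 (fail-walked)
[22] read 'c'  n7⇒n8
[23] read 'b'  n8⇒n0 (fail-walked)
[24] read 'd'  n0⇒n6
[25] read 'd'  n6⇒n7
[26] read 'c'  n7⇒n8
[27] read 'd'  n8⇒n9
[28] read 'b'  n9⇒n10
[29] read 'b'  n10⇒n11  emit P1@[24:29]
[30] read 'e'  n11⇒n1 (fail-walked)
[31] read 'd'  n1⇒n2
[32] read 'b'  n2⇒n3
[33] read 'e'  n3⇒n4
[34] read 'd'  n4⇒n5  emit P0@[30:34]
[35] read 'e'  n5⇒n1 (fail-walked)
[36] read 'a'  n1⇒n0 (fail-walked)
[37] read 'd'  n0⇒n6
[38] read 'd'  n6⇒n7
[39] read 'c'  n7⇒n8
[40] read 'd'  n8⇒n9
[41] read 'b'  n9⇒n10
[42] read 'b'  n10⇒n11  emit P1@[37:42]
[43] read 'a'  n11⇒n0 (fail-walked)
[44] read 'd'  n0⇒n6
[45] read 'd'  n6⇒n7
[46] read 'c'  n7⇒n8
[47] read 'd'  n8⇒n9
[48] read 'b'  n9⇒n10
[49] read 'b'  n10⇒n11  emit P1@[44:49]
[50] read 'd'  n11⇒n6 (fail-walked)
[51] read 'd'  n6⇒n7
[52] read 'c'  n7⇒n8
[53] read 'd'  n8⇒n9
[54] read 'b'  n9⇒n10
[55] read 'b'  n10⇒n11  emit P1@[50:55]

Result: [[14,1],[20,0],[29,1],[34,0],[42,1],[49,1],[55,1]]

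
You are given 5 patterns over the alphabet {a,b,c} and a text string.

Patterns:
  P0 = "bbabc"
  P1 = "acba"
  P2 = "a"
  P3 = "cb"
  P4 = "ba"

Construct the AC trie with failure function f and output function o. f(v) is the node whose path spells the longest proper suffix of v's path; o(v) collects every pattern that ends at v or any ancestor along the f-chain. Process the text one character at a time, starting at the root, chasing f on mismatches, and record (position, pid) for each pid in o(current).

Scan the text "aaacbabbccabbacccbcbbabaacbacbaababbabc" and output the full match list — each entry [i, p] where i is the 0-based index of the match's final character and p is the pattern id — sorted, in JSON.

Construct AC machine:
Trie nodes:
  n0 'ε': a→6 b→1 c→10
  n1 'b': a→12 b→2
  n2 'bb': a→3
  n3 'bba': b→4
  n4 'bbab': c→5
  n5 'bbabc': ·  ←P0
  n6 'a': c→7  ←P2
  n7 'ac': b→8
  n8 'acb': a→9
  n9 'acba': ·  ←P1
  n10 'c': b→11
  n11 'cb': ·  ←P3
  n12 'ba': ·  ←P4

Failure links (BFS by depth):
  fail(1) 'b': from fail(0)=0 chase 'b': 0 ⇒ 0;  out=∅∪out(0)=∅
  fail(6) 'a': from fail(0)=0 chase 'a': 0 ⇒ 0;  out={2}∪out(0)={2}
  fail(10) 'c': from fail(0)=0 chase 'c': 0 ⇒ 0;  out=∅∪out(0)=∅
  fail(2) 'bb': from fail(1)=0 chase 'b': 0 ⇒ 1;  out=∅∪out(1)=∅
  fail(7) 'ac': from fail(6)=0 chase 'c': 0 ⇒ 10;  out=∅∪out(10)=∅
  fail(11) 'cb': from fail(10)=0 chase 'b': 0 ⇒ 1;  out={3}∪out(1)={3}
  fail(12) 'ba': from fail(1)=0 chase 'a': 0 ⇒ 6;  out={4}∪out(6)={2,4}
  fail(3) 'bba': from fail(2)=1 chase 'a': 1 ⇒ 12;  out=∅∪out(12)={2,4}
  fail(8) 'acb': from fail(7)=10 chase 'b': 10 ⇒ 11;  out=∅∪out(11)={3}
  fail(4) 'bbab': from fail(3)=12 chase 'b': 12→6→0 ⇒ 1;  out=∅∪out(1)=∅
  fail(9) 'acba': from fail(8)=11 chase 'a': 11→1 ⇒ 12;  out={1}∪out(12)={1,2,4}
  fail(5) 'bbabc': from fail(4)=1 chase 'c': 1→0 ⇒ 10;  out={0}∪out(10)={0}

Text stream:
pos 0 'a': at 6  emit P2@[0:0]
pos 1 'a': at 6 ·f  emit P2@[1:1]
pos 2 'a': at 6 ·f  emit P2@[2:2]
pos 3 'c': at 7
pos 4 'b': at 8  emit P3@[3:4]
pos 5 'a': at 9  emit P1@[2:5],P2@[5:5],P4@[4:5]
pos 6 'b': at 1 ·f
pos 7 'b': at 2
pos 8 'c': at 10 ·f
pos 9 'c': at 10 ·f
pos 10 'a': at 6 ·f  emit P2@[10:10]
pos 11 'b': at 1 ·f
pos 12 'b': at 2
pos 13 'a': at 3  emit P2@[13:13],P4@[12:13]
pos 14 'c': at 7 ·f
pos 15 'c': at 10 ·f
pos 16 'c': at 10 ·f
pos 17 'b': at 11  emit P3@[16:17]
pos 18 'c': at 10 ·f
pos 19 'b': at 11  emit P3@[18:19]
pos 20 'b': at 2 ·f
pos 21 'a': at 3  emit P2@[21:21],P4@[20:21]
pos 22 'b': at 4
pos 23 'a': at 12 ·f  emit P2@[23:23],P4@[22:23]
pos 24 'a': at 6 ·f  emit P2@[24:24]
pos 25 'c': at 7
pos 26 'b': at 8  emit P3@[25:26]
pos 27 'a': at 9  emit P1@[24:27],P2@[27:27],P4@[26:27]
pos 28 'c': at 7 ·f
pos 29 'b': at 8  emit P3@[28:29]
pos 30 'a': at 9  emit P1@[27:30],P2@[30:30],P4@[29:30]
pos 31 'a': at 6 ·f  emit P2@[31:31]
pos 32 'b': at 1 ·f
pos 33 'a': at 12  emit P2@[33:33],P4@[32:33]
pos 34 'b': at 1 ·f
pos 35 'b': at 2
pos 36 'a': at 3  emit P2@[36:36],P4@[35:36]
pos 37 'b': at 4
pos 38 'c': at 5  emit P0@[34:38]

Matches: [[0,2],[1,2],[2,2],[4,3],[5,1],[5,2],[5,4],[10,2],[13,2],[13,4],[17,3],[19,3],[21,2],[21,4],[23,2],[23,4],[24,2],[26,3],[27,1],[27,2],[27,4],[29,3],[30,1],[30,2],[30,4],[31,2],[33,2],[33,4],[36,2],[36,4],[38,0]]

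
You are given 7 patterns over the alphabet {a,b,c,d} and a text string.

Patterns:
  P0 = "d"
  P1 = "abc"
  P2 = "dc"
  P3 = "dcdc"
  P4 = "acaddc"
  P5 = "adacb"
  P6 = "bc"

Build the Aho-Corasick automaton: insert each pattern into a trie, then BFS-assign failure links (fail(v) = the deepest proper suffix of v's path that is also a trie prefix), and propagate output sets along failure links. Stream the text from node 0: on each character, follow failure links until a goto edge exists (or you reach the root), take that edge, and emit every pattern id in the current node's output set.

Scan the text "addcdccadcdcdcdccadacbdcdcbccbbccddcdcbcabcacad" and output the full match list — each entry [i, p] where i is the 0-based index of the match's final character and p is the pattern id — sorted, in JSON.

Construct AC machine:
Trie nodes:
  n0 'ε': a→2 b→17 d→1
  n1 'd': c→5  ←P0
  n2 'a': b→3 c→8 d→13
  n3 'ab': c→4
  n4 'abc': ·  ←P1
  n5 'dc': d→6  ←P2
  n6 'dcd': c→7
  n7 'dcdc': ·  ←P3
  n8 'ac': a→9
  n9 'aca': d→10
  n10 'acad': d→11
  n11 'acadd': c→12
  n12 'acaddc': ·  ←P4
  n13 'ad': a→14
  n14 'ada': c→15
  n15 'adac': b→16
  n16 'adacb': ·  ←P5
  n17 'b': c→18
  n18 'bc': ·  ←P6

BFS fail/out derivation:
  fail(1) 'd': from fail(0)=0 chase 'd': 0 ⇒ 0;  out={0}∪out(0)={0}
  fail(2) 'a': from fail(0)=0 chase 'a': 0 ⇒ 0;  out=∅∪out(0)=∅
  fail(17) 'b': from fail(0)=0 chase 'b': 0 ⇒ 0;  out=∅∪out(0)=∅
  fail(3) 'ab': from fail(2)=0 chase 'b': 0 ⇒ 17;  out=∅∪out(17)=∅
  fail(5) 'dc': from fail(1)=0 chase 'c': 0 ⇒ 0;  out={2}∪out(0)={2}
  fail(8) 'ac': from fail(2)=0 chase 'c': 0 ⇒ 0;  out=∅∪out(0)=∅
  fail(13) 'ad': from fail(2)=0 chase 'd': 0 ⇒ 1;  out=∅∪out(1)={0}
  fail(18) 'bc': from fail(17)=0 chase 'c': 0 ⇒ 0;  out={6}∪out(0)={6}
  fail(4) 'abc': from fail(3)=17 chase 'c': 17 ⇒ 18;  out={1}∪out(18)={1,6}
  fail(6) 'dcd': from fail(5)=0 chase 'd': 0 ⇒ 1;  out=∅∪out(1)={0}
  fail(9) 'aca': from fail(8)=0 chase 'a': 0 ⇒ 2;  out=∅∪out(2)=∅
  fail(14) 'ada': from fail(13)=1 chase 'a': 1→0 ⇒ 2;  out=∅∪out(2)=∅
  fail(7) 'dcdc': from fail(6)=1 chase 'c': 1 ⇒ 5;  out={3}∪out(5)={2,3}
  fail(10) 'acad': from fail(9)=2 chase 'd': 2 ⇒ 13;  out=∅∪out(13)={0}
  fail(15) 'adac': from fail(14)=2 chase 'c': 2 ⇒ 8;  out=∅∪out(8)=∅
  fail(11) 'acadd': from fail(10)=13 chase 'd': 13→1→0 ⇒ 1;  out=∅∪out(1)={0}
  fail(16) 'adacb': from fail(15)=8 chase 'b': 8→0 ⇒ 17;  out={5}∪out(17)={5}
  fail(12) 'acaddc': from fail(11)=1 chase 'c': 1 ⇒ 5;  out={4}∪out(5)={2,4}

Run:
[0] read 'a'  n0⇒n2
[1] read 'd'  n2⇒n13  → match P0@[1:1]
[2] read 'd'  n13⇒n1 (via fail)  → match P0@[2:2]
[3] read 'c'  n1⇒n5  → match P2@[2:3]
[4] read 'd'  n5⇒n6  → match P0@[4:4]
[5] read 'c'  n6⇒n7  → match P2@[4:5],P3@[2:5]
[6] read 'c'  n7⇒n0 (via fail)
[7] read 'a'  n0⇒n2
[8] read 'd'  n2⇒n13  → match P0@[8:8]
[9] read 'c'  n13⇒n5 (via fail)  → match P2@[8:9]
[10] read 'd'  n5⇒n6  → match P0@[10:10]
[11] read 'c'  n6⇒n7  → match P2@[10:11],P3@[8:11]
[12] read 'd'  n7⇒n6 (via fail)  → match P0@[12:12]
[13] read 'c'  n6⇒n7  → match P2@[12:13],P3@[10:13]
[14] read 'd'  n7⇒n6 (via fail)  → match P0@[14:14]
[15] read 'c'  n6⇒n7  → match P2@[14:15],P3@[12:15]
[16] read 'c'  n7⇒n0 (via fail)
[17] read 'a'  n0⇒n2
[18] read 'd'  n2⇒n13  → match P0@[18:18]
[19] read 'a'  n13⇒n14
[20] read 'c'  n14⇒n15
[21] read 'b'  n15⇒n16  → match P5@[17:21]
[22] read 'd'  n16⇒n1 (via fail)  → match P0@[22:22]
[23] read 'c'  n1⇒n5  → match P2@[22:23]
[24] read 'd'  n5⇒n6  → match P0@[24:24]
[25] read 'c'  n6⇒n7  → match P2@[24:25],P3@[22:25]
[26] read 'b'  n7⇒n17 (via fail)
[27] read 'c'  n17⇒n18  → match P6@[26:27]
[28] read 'c'  n18⇒n0 (via fail)
[29] read 'b'  n0⇒n17
[30] read 'b'  n17⇒n17 (via fail)
[31] read 'c'  n17⇒n18  → match P6@[30:31]
[32] read 'c'  n18⇒n0 (via fail)
[33] read 'd'  n0⇒n1  → match P0@[33:33]
[34] read 'd'  n1⇒n1 (via fail)  → match P0@[34:34]
[35] read 'c'  n1⇒n5  → match P2@[34:35]
[36] read 'd'  n5⇒n6  → match P0@[36:36]
[37] read 'c'  n6⇒n7  → match P2@[36:37],P3@[34:37]
[38] read 'b'  n7⇒n17 (via fail)
[39] read 'c'  n17⇒n18  → match P6@[38:39]
[40] read 'a'  n18⇒n2 (via fail)
[41] read 'b'  n2⇒n3
[42] read 'c'  n3⇒n4  → match P1@[40:42],P6@[41:42]
[43] read 'a'  n4⇒n2 (via fail)
[44] read 'c'  n2⇒n8
[45] read 'a'  n8⇒n9
[46] read 'd'  n9⇒n10  → match P0@[46:46]

Matches: [[1,0],[2,0],[3,2],[4,0],[5,2],[5,3],[8,0],[9,2],[10,0],[11,2],[11,3],[12,0],[13,2],[13,3],[14,0],[15,2],[15,3],[18,0],[21,5],[22,0],[23,2],[24,0],[25,2],[25,3],[27,6],[31,6],[33,0],[34,0],[35,2],[36,0],[37,2],[37,3],[39,6],[42,1],[42,6],[46,0]]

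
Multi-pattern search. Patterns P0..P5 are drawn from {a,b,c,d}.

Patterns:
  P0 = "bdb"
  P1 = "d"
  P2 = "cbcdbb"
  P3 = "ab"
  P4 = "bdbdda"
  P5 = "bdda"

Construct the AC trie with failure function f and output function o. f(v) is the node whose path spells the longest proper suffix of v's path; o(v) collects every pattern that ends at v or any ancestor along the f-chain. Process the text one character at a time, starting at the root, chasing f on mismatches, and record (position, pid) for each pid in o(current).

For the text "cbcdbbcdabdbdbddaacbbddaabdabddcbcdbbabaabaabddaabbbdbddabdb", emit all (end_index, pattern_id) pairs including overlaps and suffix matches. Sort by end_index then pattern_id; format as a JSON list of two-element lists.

Construct AC machine:
Trie (insert patterns):
  0='ε' goto a→11 b→1 c→5 d→4
  1='b' goto d→2
  2='bd' goto b→3 d→16
  3='bdb' goto d→13  ←P0
  4='d' goto ·  ←P1
  5='c' goto b→6
  6='cb' goto c→7
  7='cbc' goto d→8
  8='cbcd' goto b→9
  9='cbcdb' goto b→10
  10='cbcdbb' goto ·  ←P2
  11='a' goto b→12
  12='ab' goto ·  ←P3
  13='bdbd' goto d→14
  14='bdbdd' goto a→15
  15='bdbdda' goto ·  ←P4
  16='bdd' goto a→17
  17='bdda' goto ·  ←P5

BFS fail/out derivation:
  fail(1) 'b': from fail(0)=0 chase 'b': 0 ⇒ 0;  out=∅∪out(0)=∅
  fail(4) 'd': from fail(0)=0 chase 'd': 0 ⇒ 0;  out={1}∪out(0)={1}
  fail(5) 'c': from fail(0)=0 chase 'c': 0 ⇒ 0;  out=∅∪out(0)=∅
  fail(11) 'a': from fail(0)=0 chase 'a': 0 ⇒ 0;  out=∅∪out(0)=∅
  fail(2) 'bd': from fail(1)=0 chase 'd': 0 ⇒ 4;  out=∅∪out(4)={1}
  fail(6) 'cb': from fail(5)=0 chase 'b': 0 ⇒ 1;  out=∅∪out(1)=∅
  fail(12) 'ab': from fail(11)=0 chase 'b': 0 ⇒ 1;  out={3}∪out(1)={3}
  fail(3) 'bdb': from fail(2)=4 chase 'b': 4→0 ⇒ 1;  out={0}∪out(1)={0}
  fail(7) 'cbc': from fail(6)=1 chase 'c': 1→0 ⇒ 5;  out=∅∪out(5)=∅
  fail(16) 'bdd': from fail(2)=4 chase 'd': 4→0 ⇒ 4;  out=∅∪out(4)={1}
  fail(8) 'cbcd': from fail(7)=5 chase 'd': 5→0 ⇒ 4;  out=∅∪out(4)={1}
  fail(13) 'bdbd': from fail(3)=1 chase 'd': 1 ⇒ 2;  out=∅∪out(2)={1}
  fail(17) 'bdda': from fail(16)=4 chase 'a': 4→0 ⇒ 11;  out={5}∪out(11)={5}
  fail(9) 'cbcdb': from fail(8)=4 chase 'b': 4→0 ⇒ 1;  out=∅∪out(1)=∅
  fail(14) 'bdbdd': from fail(13)=2 chase 'd': 2 ⇒ 16;  out=∅∪out(16)={1}
  fail(10) 'cbcdbb': from fail(9)=1 chase 'b': 1→0 ⇒ 1;  out={2}∪out(1)={2}
  fail(15) 'bdbdda': from fail(14)=16 chase 'a': 16 ⇒ 17;  out={4}∪out(17)={4,5}

Run:
i=0 'c': node 0→5
i=1 'b': node 5→6
i=2 'c': node 6→7
i=3 'd': node 7→8  ** P1@[3:3]
i=4 'b': node 8→9
i=5 'b': node 9→10  ** P2@[0:5]
i=6 'c': node 10→5 (fail-walked)
i=7 'd': node 5→4 (fail-walked)  ** P1@[7:7]
i=8 'a': node 4→11 (fail-walked)
i=9 'b': node 11→12  ** P3@[8:9]
i=10 'd': node 12→2 (fail-walked)  ** P1@[10:10]
i=11 'b': node 2→3  ** P0@[9:11]
i=12 'd': node 3→13  ** P1@[12:12]
i=13 'b': node 13→3 (fail-walked)  ** P0@[11:13]
i=14 'd': node 3→13  ** P1@[14:14]
i=15 'd': node 13→14  ** P1@[15:15]
i=16 'a': node 14→15  ** P4@[11:16],P5@[13:16]
i=17 'a': node 15→11 (fail-walked)
i=18 'c': node 11→5 (fail-walked)
i=19 'b': node 5→6
i=20 'b': node 6→1 (fail-walked)
i=21 'd': node 1→2  ** P1@[21:21]
i=22 'd': node 2→16  ** P1@[22:22]
i=23 'a': node 16→17  ** P5@[20:23]
i=24 'a': node 17→11 (fail-walked)
i=25 'b': node 11→12  ** P3@[24:25]
i=26 'd': node 12→2 (fail-walked)  ** P1@[26:26]
i=27 'a': node 2→11 (fail-walked)
i=28 'b': node 11→12  ** P3@[27:28]
i=29 'd': node 12→2 (fail-walked)  ** P1@[29:29]
i=30 'd': node 2→16  ** P1@[30:30]
i=31 'c': node 16→5 (fail-walked)
i=32 'b': node 5→6
i=33 'c': node 6→7
i=34 'd': node 7→8  ** P1@[34:34]
i=35 'b': node 8→9
i=36 'b': node 9→10  ** P2@[31:36]
i=37 'a': node 10→11 (fail-walked)
i=38 'b': node 11→12  ** P3@[37:38]
i=39 'a': node 12→11 (fail-walked)
i=40 'a': node 11→11 (fail-walked)
i=41 'b': node 11→12  ** P3@[40:41]
i=42 'a': node 12→11 (fail-walked)
i=43 'a': node 11→11 (fail-walked)
i=44 'b': node 11→12  ** P3@[43:44]
i=45 'd': node 12→2 (fail-walked)  ** P1@[45:45]
i=46 'd': node 2→16  ** P1@[46:46]
i=47 'a': node 16→17  ** P5@[44:47]
i=48 'a': node 17→11 (fail-walked)
i=49 'b': node 11→12  ** P3@[48:49]
i=50 'b': node 12→1 (fail-walked)
i=51 'b': node 1→1 (fail-walked)
i=52 'd': node 1→2  ** P1@[52:52]
i=53 'b': node 2→3  ** P0@[51:53]
i=54 'd': node 3→13  ** P1@[54:54]
i=55 'd': node 13→14  ** P1@[55:55]
i=56 'a': node 14→15  ** P4@[51:56],P5@[53:56]
i=57 'b': node 15→12 (fail-walked)  ** P3@[56:57]
i=58 'd': node 12→2 (fail-walked)  ** P1@[58:58]
i=59 'b': node 2→3  ** P0@[57:59]

Matches: [[3,1],[5,2],[7,1],[9,3],[10,1],[11,0],[12,1],[13,0],[14,1],[15,1],[16,4],[16,5],[21,1],[22,1],[23,5],[25,3],[26,1],[28,3],[29,1],[30,1],[34,1],[36,2],[38,3],[41,3],[44,3],[45,1],[46,1],[47,5],[49,3],[52,1],[53,0],[54,1],[55,1],[56,4],[56,5],[57,3],[58,1],[59,0]]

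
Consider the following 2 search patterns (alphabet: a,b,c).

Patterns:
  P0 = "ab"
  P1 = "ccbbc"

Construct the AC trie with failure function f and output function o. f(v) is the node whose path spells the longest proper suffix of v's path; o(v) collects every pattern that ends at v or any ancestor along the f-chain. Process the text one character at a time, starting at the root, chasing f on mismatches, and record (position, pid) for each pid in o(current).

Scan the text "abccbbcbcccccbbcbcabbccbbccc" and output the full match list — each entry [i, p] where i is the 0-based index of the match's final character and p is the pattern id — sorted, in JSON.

Build automaton:
Trie nodes:
  0='ε' goto a→1 c→3
  1='a' goto b→2
  2='ab' goto ·  [P0 ends]
  3='c' goto c→4
  4='cc' goto b→5
  5='ccb' goto b→6
  6='ccbb' goto c→7
  7='ccbbc' goto ·  [P1 ends]

BFS fail/out derivation:
  fail(1) 'a': from fail(0)=0 chase 'a': 0 ⇒ 0;  out=∅∪out(0)=∅
  fail(3) 'c': from fail(0)=0 chase 'c': 0 ⇒ 0;  out=∅∪out(0)=∅
  fail(2) 'ab': from fail(1)=0 chase 'b': 0 ⇒ 0;  out={0}∪out(0)={0}
  fail(4) 'cc': from fail(3)=0 chase 'c': 0 ⇒ 3;  out=∅∪out(3)=∅
  fail(5) 'ccb': from fail(4)=3 chase 'b': 3→0 ⇒ 0;  out=∅∪out(0)=∅
  fail(6) 'ccbb': from fail(5)=0 chase 'b': 0 ⇒ 0;  out=∅∪out(0)=∅
  fail(7) 'ccbbc': from fail(6)=0 chase 'c': 0 ⇒ 3;  out={1}∪out(3)={1}

Run:
i=0 'a': node 0→1
i=1 'b': node 1→2  emit P0@[0:1]
i=2 'c': node 2→3 (via fail)
i=3 'c': node 3→4
i=4 'b': node 4→5
i=5 'b': node 5→6
i=6 'c': node 6→7  emit P1@[2:6]
i=7 'b': node 7→0 (via fail)
i=8 'c': node 0→3
i=9 'c': node 3→4
i=10 'c': node 4→4 (via fail)
i=11 'c': node 4→4 (via fail)
i=12 'c': node 4→4 (via fail)
i=13 'b': node 4→5
i=14 'b': node 5→6
i=15 'c': node 6→7  emit P1@[11:15]
i=16 'b': node 7→0 (via fail)
i=17 'c': node 0→3
i=18 'a': node 3→1 (via fail)
i=19 'b': node 1→2  emit P0@[18:19]
i=20 'b': node 2→0 (via fail)
i=21 'c': node 0→3
i=22 'c': node 3→4
i=23 'b': node 4→5
i=24 'b': node 5→6
i=25 'c': node 6→7  emit P1@[21:25]
i=26 'c': node 7→4 (via fail)
i=27 'c': node 4→4 (via fail)

All matches (sorted): [[1,0],[6,1],[15,1],[19,0],[25,1]]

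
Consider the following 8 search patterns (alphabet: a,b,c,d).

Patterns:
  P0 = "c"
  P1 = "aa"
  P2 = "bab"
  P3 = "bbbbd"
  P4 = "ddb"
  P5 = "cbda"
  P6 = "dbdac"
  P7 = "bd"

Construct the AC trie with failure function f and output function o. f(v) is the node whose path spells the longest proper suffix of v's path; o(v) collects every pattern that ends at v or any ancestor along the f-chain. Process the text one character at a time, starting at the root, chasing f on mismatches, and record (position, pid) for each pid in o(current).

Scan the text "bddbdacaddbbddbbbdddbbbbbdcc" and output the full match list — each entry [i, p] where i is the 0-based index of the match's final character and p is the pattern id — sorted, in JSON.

Build:
Trie (insert patterns):
  0='ε' goto a→2 b→4 c→1 d→11
  1='c' goto b→14  ←P0
  2='a' goto a→3
  3='aa' goto ·  ←P1
  4='b' goto a→5 b→7 d→21
  5='ba' goto b→6
  6='bab' goto ·  ←P2
  7='bb' goto b→8
  8='bbb' goto b→9
  9='bbbb' goto d→10
  10='bbbbd' goto ·  ←P3
  11='d' goto b→17 d→12
  12='dd' goto b→13
  13='ddb' goto ·  ←P4
  14='cb' goto d→15
  15='cbd' goto a→16
  16='cbda' goto ·  ←P5
  17='db' goto d→18
  18='dbd' goto a→19
  19='dbda' goto c→20
  20='dbdac' goto ·  ←P6
  21='bd' goto ·  ←P7

Failure links (BFS by depth):
  fail(1) 'c': from fail(0)=0 chase 'c': 0 ⇒ 0;  out={0}∪out(0)={0}
  fail(2) 'a': from fail(0)=0 chase 'a': 0 ⇒ 0;  out=∅∪out(0)=∅
  fail(4) 'b': from fail(0)=0 chase 'b': 0 ⇒ 0;  out=∅∪out(0)=∅
  fail(11) 'd': from fail(0)=0 chase 'd': 0 ⇒ 0;  out=∅∪out(0)=∅
  fail(3) 'aa': from fail(2)=0 chase 'a': 0 ⇒ 2;  out={1}∪out(2)={1}
  fail(5) 'ba': from fail(4)=0 chase 'a': 0 ⇒ 2;  out=∅∪out(2)=∅
  fail(7) 'bb': from fail(4)=0 chase 'b': 0 ⇒ 4;  out=∅∪out(4)=∅
  fail(12) 'dd': from fail(11)=0 chase 'd': 0 ⇒ 11;  out=∅∪out(11)=∅
  fail(14) 'cb': from fail(1)=0 chase 'b': 0 ⇒ 4;  out=∅∪out(4)=∅
  fail(17) 'db': from fail(11)=0 chase 'b': 0 ⇒ 4;  out=∅∪out(4)=∅
  fail(21) 'bd': from fail(4)=0 chase 'd': 0 ⇒ 11;  out={7}∪out(11)={7}
  fail(6) 'bab': from fail(5)=2 chase 'b': 2→0 ⇒ 4;  out={2}∪out(4)={2}
  fail(8) 'bbb': from fail(7)=4 chase 'b': 4 ⇒ 7;  out=∅∪out(7)=∅
  fail(13) 'ddb': from fail(12)=11 chase 'b': 11 ⇒ 17;  out={4}∪out(17)={4}
  fail(15) 'cbd': from fail(14)=4 chase 'd': 4 ⇒ 21;  out=∅∪out(21)={7}
  fail(18) 'dbd': from fail(17)=4 chase 'd': 4 ⇒ 21;  out=∅∪out(21)={7}
  fail(9) 'bbbb': from fail(8)=7 chase 'b': 7 ⇒ 8;  out=∅∪out(8)=∅
  fail(16) 'cbda': from fail(15)=21 chase 'a': 21→11→0 ⇒ 2;  out={5}∪out(2)={5}
  fail(19) 'dbda': from fail(18)=21 chase 'a': 21→11→0 ⇒ 2;  out=∅∪out(2)=∅
  fail(10) 'bbbbd': from fail(9)=8 chase 'd': 8→7→4 ⇒ 21;  out={3}∪out(21)={3,7}
  fail(20) 'dbdac': from fail(19)=2 chase 'c': 2→0 ⇒ 1;  out={6}∪out(1)={0,6}

Run:
[0] read 'b'  n0⇒n4
[1] read 'd'  n4⇒n21  emit P7@[0:1]
[2] read 'd'  n21⇒n12 ·f
[3] read 'b'  n12⇒n13  emit P4@[1:3]
[4] read 'd'  n13⇒n18 ·f  emit P7@[3:4]
[5] read 'a'  n18⇒n19
[6] read 'c'  n19⇒n20  emit P0@[6:6],P6@[2:6]
[7] read 'a'  n20⇒n2 ·f
[8] read 'd'  n2⇒n11 ·f
[9] read 'd'  n11⇒n12
[10] read 'b'  n12⇒n13  emit P4@[8:10]
[11] read 'b'  n13⇒n7 ·f
[12] read 'd'  n7⇒n21 ·f  emit P7@[11:12]
[13] read 'd'  n21⇒n12 ·f
[14] read 'b'  n12⇒n13  emit P4@[12:14]
[15] read 'b'  n13⇒n7 ·f
[16] read 'b'  n7⇒n8
[17] read 'd'  n8⇒n21 ·f  emit P7@[16:17]
[18] read 'd'  n21⇒n12 ·f
[19] read 'd'  n12⇒n12 ·f
[20] read 'b'  n12⇒n13  emit P4@[18:20]
[21] read 'b'  n13⇒n7 ·f
[22] read 'b'  n7⇒n8
[23] read 'b'  n8⇒n9
[24] read 'b'  n9⇒n9 ·f
[25] read 'd'  n9⇒n10  emit P3@[21:25],P7@[24:25]
[26] read 'c'  n10⇒n1 ·f  emit P0@[26:26]
[27] read 'c'  n1⇒n1 ·f  emit P0@[27:27]

Matches: [[1,7],[3,4],[4,7],[6,0],[6,6],[10,4],[12,7],[14,4],[17,7],[20,4],[25,3],[25,7],[26,0],[27,0]]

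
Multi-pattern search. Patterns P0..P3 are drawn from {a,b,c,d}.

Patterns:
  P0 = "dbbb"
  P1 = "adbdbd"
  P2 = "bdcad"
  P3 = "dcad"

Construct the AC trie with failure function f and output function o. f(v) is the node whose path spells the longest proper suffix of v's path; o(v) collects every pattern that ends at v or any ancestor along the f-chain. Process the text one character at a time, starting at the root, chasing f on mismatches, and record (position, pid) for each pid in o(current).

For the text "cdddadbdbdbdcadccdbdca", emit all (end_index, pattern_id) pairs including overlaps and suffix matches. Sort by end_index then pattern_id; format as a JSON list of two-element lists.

Build automaton:
Trie nodes:
  n0 'ε': a→5 b→11 d→1
  n1 'd': b→2 c→16
  n2 'db': b→3
  n3 'dbb': b→4
  n4 'dbbb': ·  ←P0
  n5 'a': d→6
  n6 'ad': b→7
  n7 'adb': d→8
  n8 'adbd': b→9
  n9 'adbdb': d→10
  n10 'adbdbd': ·  ←P1
  n11 'b': d→12
  n12 'bd': c→13
  n13 'bdc': a→14
  n14 'bdca': d→15
  n15 'bdcad': ·  ←P2
  n16 'dc': a→17
  n17 'dca': d→18
  n18 'dcad': ·  ←P3

BFS fail/out derivation:
  fail(1) 'd': from fail(0)=0 chase 'd': 0 ⇒ 0;  out=∅∪out(0)=∅
  fail(5) 'a': from fail(0)=0 chase 'a': 0 ⇒ 0;  out=∅∪out(0)=∅
  fail(11) 'b': from fail(0)=0 chase 'b': 0 ⇒ 0;  out=∅∪out(0)=∅
  fail(2) 'db': from fail(1)=0 chase 'b': 0 ⇒ 11;  out=∅∪out(11)=∅
  fail(6) 'ad': from fail(5)=0 chase 'd': 0 ⇒ 1;  out=∅∪out(1)=∅
  fail(12) 'bd': from fail(11)=0 chase 'd': 0 ⇒ 1;  out=∅∪out(1)=∅
  fail(16) 'dc': from fail(1)=0 chase 'c': 0 ⇒ 0;  out=∅∪out(0)=∅
  fail(3) 'dbb': from fail(2)=11 chase 'b': 11→0 ⇒ 11;  out=∅∪out(11)=∅
  fail(7) 'adb': from fail(6)=1 chase 'b': 1 ⇒ 2;  out=∅∪out(2)=∅
  fail(13) 'bdc': from fail(12)=1 chase 'c': 1 ⇒ 16;  out=∅∪out(16)=∅
  fail(17) 'dca': from fail(16)=0 chase 'a': 0 ⇒ 5;  out=∅∪out(5)=∅
  fail(4) 'dbbb': from fail(3)=11 chase 'b': 11→0 ⇒ 11;  out={0}∪out(11)={0}
  fail(8) 'adbd': from fail(7)=2 chase 'd': 2→11 ⇒ 12;  out=∅∪out(12)=∅
  fail(14) 'bdca': from fail(13)=16 chase 'a': 16 ⇒ 17;  out=∅∪out(17)=∅
  fail(18) 'dcad': from fail(17)=5 chase 'd': 5 ⇒ 6;  out={3}∪out(6)={3}
  fail(9) 'adbdb': from fail(8)=12 chase 'b': 12→1 ⇒ 2;  out=∅∪out(2)=∅
  fail(15) 'bdcad': from fail(14)=17 chase 'd': 17 ⇒ 18;  out={2}∪out(18)={2,3}
  fail(10) 'adbdbd': from fail(9)=2 chase 'd': 2→11 ⇒ 12;  out={1}∪out(12)={1}

Scan:
pos 0 'c': at 0
pos 1 'd': at 1
pos 2 'd': at 1 ·f
pos 3 'd': at 1 ·f
pos 4 'a': at 5 ·f
pos 5 'd': at 6
pos 6 'b': at 7
pos 7 'd': at 8
pos 8 'b': at 9
pos 9 'd': at 10  emit P1@[4:9]
pos 10 'b': at 2 ·f
pos 11 'd': at 12 ·f
pos 12 'c': at 13
pos 13 'a': at 14
pos 14 'd': at 15  emit P2@[10:14],P3@[11:14]
pos 15 'c': at 16 ·f
pos 16 'c': at 0 ·f
pos 17 'd': at 1
pos 18 'b': at 2
pos 19 'd': at 12 ·f
pos 20 'c': at 13
pos 21 'a': at 14

Result: [[9,1],[14,2],[14,3]]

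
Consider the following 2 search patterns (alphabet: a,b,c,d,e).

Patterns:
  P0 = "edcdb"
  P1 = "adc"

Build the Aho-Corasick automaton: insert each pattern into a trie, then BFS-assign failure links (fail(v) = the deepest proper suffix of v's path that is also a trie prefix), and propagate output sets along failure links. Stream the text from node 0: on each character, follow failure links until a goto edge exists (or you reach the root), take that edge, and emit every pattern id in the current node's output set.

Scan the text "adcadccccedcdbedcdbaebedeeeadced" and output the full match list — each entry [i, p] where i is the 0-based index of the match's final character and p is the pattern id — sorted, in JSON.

Construct AC machine:
Trie (insert patterns):
  n0 'ε': a→6 e→1
  n1 'e': d→2
  n2 'ed': c→3
  n3 'edc': d→4
  n4 'edcd': b→5
  n5 'edcdb': ·  [P0 ends]
  n6 'a': d→7
  n7 'ad': c→8
  n8 'adc': ·  [P1 ends]

Failure links (BFS by depth):
  n1('e'): parent n0 fail=0; on 'e' 0 → fail=0;  out ∅∪∅=∅
  n6('a'): parent n0 fail=0; on 'a' 0 → fail=0;  out ∅∪∅=∅
  n2('ed'): parent n1 fail=0; on 'd' 0 → fail=0;  out ∅∪∅=∅
  n7('ad'): parent n6 fail=0; on 'd' 0 → fail=0;  out ∅∪∅=∅
  n3('edc'): parent n2 fail=0; on 'c' 0 → fail=0;  out ∅∪∅=∅
  n8('adc'): parent n7 fail=0; on 'c' 0 → fail=0;  out {1}∪∅={1}
  n4('edcd'): parent n3 fail=0; on 'd' 0 → fail=0;  out ∅∪∅=∅
  n5('edcdb'): parent n4 fail=0; on 'b' 0 → fail=0;  out {0}∪∅={0}

Run:
i=0 'a': node 0→6
i=1 'd': node 6→7
i=2 'c': node 7→8  → match P1@[0:2]
i=3 'a': node 8→6 (fail-walked)
i=4 'd': node 6→7
i=5 'c': node 7→8  → match P1@[3:5]
i=6 'c': node 8→0 (fail-walked)
i=7 'c': node 0→0
i=8 'c': node 0→0
i=9 'e': node 0→1
i=10 'd': node 1→2
i=11 'c': node 2→3
i=12 'd': node 3→4
i=13 'b': node 4→5  → match P0@[9:13]
i=14 'e': node 5→1 (fail-walked)
i=15 'd': node 1→2
i=16 'c': node 2→3
i=17 'd': node 3→4
i=18 'b': node 4→5  → match P0@[14:18]
i=19 'a': node 5→6 (fail-walked)
i=20 'e': node 6→1 (fail-walked)
i=21 'b': node 1→0 (fail-walked)
i=22 'e': node 0→1
i=23 'd': node 1→2
i=24 'e': node 2→1 (fail-walked)
i=25 'e': node 1→1 (fail-walked)
i=26 'e': node 1→1 (fail-walked)
i=27 'a': node 1→6 (fail-walked)
i=28 'd': node 6→7
i=29 'c': node 7→8  → match P1@[27:29]
i=30 'e': node 8→1 (fail-walked)
i=31 'd': node 1→2

Matches: [[2,1],[5,1],[13,0],[18,0],[29,1]]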